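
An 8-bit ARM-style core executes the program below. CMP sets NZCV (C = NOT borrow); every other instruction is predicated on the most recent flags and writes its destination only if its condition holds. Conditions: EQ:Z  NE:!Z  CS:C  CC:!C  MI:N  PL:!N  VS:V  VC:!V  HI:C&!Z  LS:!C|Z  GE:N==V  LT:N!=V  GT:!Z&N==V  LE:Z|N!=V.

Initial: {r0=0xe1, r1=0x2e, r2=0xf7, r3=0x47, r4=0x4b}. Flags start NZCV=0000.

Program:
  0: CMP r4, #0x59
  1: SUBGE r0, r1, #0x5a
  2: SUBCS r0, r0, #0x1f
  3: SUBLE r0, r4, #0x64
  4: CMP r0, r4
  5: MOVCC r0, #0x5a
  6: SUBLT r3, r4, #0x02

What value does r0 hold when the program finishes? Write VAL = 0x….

[0] flags=1000 → (cmp)
[1] flags=1000 GE?F → skip
[2] flags=1000 CS?F → skip
[3] flags=1000 LE?T → r0=0xe7
[4] flags=1010 → (cmp)
[5] flags=1010 CC?F → skip
[6] flags=1010 LT?T → r3=0x49

VAL = 0xe7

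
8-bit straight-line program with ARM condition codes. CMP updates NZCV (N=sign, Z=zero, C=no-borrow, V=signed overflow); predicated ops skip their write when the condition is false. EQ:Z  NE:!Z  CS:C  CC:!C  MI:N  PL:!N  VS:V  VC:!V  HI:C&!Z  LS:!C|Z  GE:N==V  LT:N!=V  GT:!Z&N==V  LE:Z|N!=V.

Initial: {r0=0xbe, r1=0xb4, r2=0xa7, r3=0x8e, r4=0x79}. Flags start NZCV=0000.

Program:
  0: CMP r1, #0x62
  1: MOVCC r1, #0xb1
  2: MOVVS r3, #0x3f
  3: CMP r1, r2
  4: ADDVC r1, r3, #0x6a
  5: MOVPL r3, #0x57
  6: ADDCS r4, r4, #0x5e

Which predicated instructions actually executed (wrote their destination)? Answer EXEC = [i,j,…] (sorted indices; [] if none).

EXEC = [2,4,5,6]

0: ✓ CMP  NZCV=0011
1: · MOVCC
2: ✓ MOVVS  r3←0x3f
3: ✓ CMP  NZCV=0010
4: ✓ ADDVC  r1←0xa9
5: ✓ MOVPL  r3←0x57
6: ✓ ADDCS  r4←0xd7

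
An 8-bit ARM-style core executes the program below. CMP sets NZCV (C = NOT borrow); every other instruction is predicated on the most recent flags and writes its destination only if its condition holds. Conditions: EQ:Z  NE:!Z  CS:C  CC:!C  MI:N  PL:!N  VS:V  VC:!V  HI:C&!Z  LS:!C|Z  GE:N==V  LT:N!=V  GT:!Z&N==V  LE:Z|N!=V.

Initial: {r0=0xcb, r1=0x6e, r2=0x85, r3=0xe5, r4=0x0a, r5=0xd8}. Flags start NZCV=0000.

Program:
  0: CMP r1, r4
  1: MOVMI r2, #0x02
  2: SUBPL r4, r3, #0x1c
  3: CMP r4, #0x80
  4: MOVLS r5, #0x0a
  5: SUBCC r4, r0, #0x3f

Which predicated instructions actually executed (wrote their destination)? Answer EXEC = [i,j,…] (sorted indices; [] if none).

0: ✓ CMP  NZCV=0010
1: · MOVMI
2: ✓ SUBPL  r4←0xc9
3: ✓ CMP  NZCV=0010
4: · MOVLS
5: · SUBCC

EXEC = [2]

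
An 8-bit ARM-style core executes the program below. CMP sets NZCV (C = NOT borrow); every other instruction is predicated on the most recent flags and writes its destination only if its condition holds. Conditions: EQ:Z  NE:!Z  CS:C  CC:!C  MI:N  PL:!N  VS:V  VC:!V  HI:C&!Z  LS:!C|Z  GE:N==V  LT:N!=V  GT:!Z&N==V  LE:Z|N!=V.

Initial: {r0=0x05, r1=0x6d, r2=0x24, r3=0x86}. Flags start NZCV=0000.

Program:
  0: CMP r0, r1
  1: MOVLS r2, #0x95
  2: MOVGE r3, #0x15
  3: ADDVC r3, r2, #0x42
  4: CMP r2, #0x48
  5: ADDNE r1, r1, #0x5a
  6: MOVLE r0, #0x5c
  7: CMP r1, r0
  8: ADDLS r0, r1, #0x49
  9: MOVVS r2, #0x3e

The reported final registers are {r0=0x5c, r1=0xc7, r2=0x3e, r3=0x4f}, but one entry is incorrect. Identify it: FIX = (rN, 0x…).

FIX = (r3, 0xd7)

0: ✓ CMP  NZCV=1000
1: ✓ MOVLS  r2←0x95
2: · MOVGE
3: ✓ ADDVC  r3←0xd7
4: ✓ CMP  NZCV=0011
5: ✓ ADDNE  r1←0xc7
6: ✓ MOVLE  r0←0x5c
7: ✓ CMP  NZCV=0011
8: · ADDLS
9: ✓ MOVVS  r2←0x3e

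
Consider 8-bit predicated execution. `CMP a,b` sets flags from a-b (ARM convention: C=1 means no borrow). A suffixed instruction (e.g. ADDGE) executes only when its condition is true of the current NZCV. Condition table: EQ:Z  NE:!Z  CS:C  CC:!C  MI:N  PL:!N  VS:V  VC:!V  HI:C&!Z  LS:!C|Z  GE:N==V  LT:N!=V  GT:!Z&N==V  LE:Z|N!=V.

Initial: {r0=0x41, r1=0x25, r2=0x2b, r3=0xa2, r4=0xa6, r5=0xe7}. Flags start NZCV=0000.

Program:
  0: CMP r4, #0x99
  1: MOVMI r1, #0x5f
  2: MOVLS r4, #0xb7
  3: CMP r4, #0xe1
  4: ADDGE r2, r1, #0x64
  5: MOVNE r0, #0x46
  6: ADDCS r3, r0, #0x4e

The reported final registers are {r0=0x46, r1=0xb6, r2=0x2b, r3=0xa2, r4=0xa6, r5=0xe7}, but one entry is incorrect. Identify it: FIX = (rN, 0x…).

FIX = (r1, 0x25)

0: ✓ CMP  NZCV=0010
1: · MOVMI
2: · MOVLS
3: ✓ CMP  NZCV=1000
4: · ADDGE
5: ✓ MOVNE  r0←0x46
6: · ADDCS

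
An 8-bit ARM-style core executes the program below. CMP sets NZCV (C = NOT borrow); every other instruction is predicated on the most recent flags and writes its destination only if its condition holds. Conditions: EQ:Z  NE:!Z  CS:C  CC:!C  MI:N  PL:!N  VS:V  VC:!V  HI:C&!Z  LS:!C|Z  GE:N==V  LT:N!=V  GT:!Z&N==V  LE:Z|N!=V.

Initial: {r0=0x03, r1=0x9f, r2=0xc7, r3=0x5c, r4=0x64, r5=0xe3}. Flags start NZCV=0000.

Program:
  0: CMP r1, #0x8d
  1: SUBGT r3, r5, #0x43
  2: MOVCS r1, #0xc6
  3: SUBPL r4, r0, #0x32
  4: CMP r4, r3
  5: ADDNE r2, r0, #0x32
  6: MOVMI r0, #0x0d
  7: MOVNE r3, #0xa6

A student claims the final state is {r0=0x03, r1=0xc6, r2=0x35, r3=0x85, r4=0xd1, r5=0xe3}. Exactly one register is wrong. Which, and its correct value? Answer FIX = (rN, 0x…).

[0] flags=0010 → (cmp)
[1] flags=0010 GT?T → r3=0xa0
[2] flags=0010 CS?T → r1=0xc6
[3] flags=0010 PL?T → r4=0xd1
[4] flags=0010 → (cmp)
[5] flags=0010 NE?T → r2=0x35
[6] flags=0010 MI?F → skip
[7] flags=0010 NE?T → r3=0xa6

FIX = (r3, 0xa6)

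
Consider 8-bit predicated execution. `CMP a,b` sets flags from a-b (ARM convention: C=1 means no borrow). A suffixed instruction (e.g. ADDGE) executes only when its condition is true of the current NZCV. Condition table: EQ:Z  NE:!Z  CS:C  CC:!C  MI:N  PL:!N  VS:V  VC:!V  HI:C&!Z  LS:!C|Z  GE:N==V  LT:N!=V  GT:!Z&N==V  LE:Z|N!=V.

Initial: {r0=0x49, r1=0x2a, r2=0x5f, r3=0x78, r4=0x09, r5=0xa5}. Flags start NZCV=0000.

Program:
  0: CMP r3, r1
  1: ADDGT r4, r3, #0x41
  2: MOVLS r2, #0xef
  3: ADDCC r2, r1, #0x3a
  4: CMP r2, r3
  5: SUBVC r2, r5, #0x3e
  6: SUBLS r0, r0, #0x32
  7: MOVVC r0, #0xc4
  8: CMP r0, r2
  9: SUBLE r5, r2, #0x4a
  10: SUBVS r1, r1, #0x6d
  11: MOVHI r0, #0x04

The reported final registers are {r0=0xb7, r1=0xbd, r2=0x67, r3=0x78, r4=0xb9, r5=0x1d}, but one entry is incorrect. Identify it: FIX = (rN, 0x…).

0: ✓ CMP  NZCV=0010
1: ✓ ADDGT  r4←0xb9
2: · MOVLS
3: · ADDCC
4: ✓ CMP  NZCV=1000
5: ✓ SUBVC  r2←0x67
6: ✓ SUBLS  r0←0x17
7: ✓ MOVVC  r0←0xc4
8: ✓ CMP  NZCV=0011
9: ✓ SUBLE  r5←0x1d
10: ✓ SUBVS  r1←0xbd
11: ✓ MOVHI  r0←0x04

FIX = (r0, 0x04)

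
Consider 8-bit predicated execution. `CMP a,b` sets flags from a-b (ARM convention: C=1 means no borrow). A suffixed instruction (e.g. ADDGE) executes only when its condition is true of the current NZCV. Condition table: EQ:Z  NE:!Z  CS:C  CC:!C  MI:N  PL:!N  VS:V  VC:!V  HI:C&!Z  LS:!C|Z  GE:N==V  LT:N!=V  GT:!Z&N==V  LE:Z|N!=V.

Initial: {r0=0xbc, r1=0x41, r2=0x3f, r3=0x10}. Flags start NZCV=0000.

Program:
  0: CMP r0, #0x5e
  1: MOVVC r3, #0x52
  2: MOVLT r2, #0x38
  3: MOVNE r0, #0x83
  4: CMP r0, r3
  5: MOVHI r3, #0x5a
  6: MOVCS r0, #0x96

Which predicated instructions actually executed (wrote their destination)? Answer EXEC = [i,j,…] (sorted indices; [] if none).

EXEC = [2,3,5,6]

0: ✓ CMP  NZCV=0011
1: · MOVVC
2: ✓ MOVLT  r2←0x38
3: ✓ MOVNE  r0←0x83
4: ✓ CMP  NZCV=0011
5: ✓ MOVHI  r3←0x5a
6: ✓ MOVCS  r0←0x96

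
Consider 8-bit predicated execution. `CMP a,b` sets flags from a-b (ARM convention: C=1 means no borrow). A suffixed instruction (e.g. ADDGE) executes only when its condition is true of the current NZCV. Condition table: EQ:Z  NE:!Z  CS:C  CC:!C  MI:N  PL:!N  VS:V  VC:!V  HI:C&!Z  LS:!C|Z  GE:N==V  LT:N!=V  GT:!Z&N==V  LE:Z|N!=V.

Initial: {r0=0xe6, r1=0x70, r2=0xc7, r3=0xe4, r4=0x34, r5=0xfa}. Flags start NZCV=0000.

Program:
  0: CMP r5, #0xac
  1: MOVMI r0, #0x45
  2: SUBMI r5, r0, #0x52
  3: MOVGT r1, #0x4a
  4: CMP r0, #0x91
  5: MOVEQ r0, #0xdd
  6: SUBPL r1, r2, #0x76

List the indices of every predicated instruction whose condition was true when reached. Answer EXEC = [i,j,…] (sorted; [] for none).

[0] flags=0010 → (cmp)
[1] flags=0010 MI?F → skip
[2] flags=0010 MI?F → skip
[3] flags=0010 GT?T → r1=0x4a
[4] flags=0010 → (cmp)
[5] flags=0010 EQ?F → skip
[6] flags=0010 PL?T → r1=0x51

EXEC = [3,6]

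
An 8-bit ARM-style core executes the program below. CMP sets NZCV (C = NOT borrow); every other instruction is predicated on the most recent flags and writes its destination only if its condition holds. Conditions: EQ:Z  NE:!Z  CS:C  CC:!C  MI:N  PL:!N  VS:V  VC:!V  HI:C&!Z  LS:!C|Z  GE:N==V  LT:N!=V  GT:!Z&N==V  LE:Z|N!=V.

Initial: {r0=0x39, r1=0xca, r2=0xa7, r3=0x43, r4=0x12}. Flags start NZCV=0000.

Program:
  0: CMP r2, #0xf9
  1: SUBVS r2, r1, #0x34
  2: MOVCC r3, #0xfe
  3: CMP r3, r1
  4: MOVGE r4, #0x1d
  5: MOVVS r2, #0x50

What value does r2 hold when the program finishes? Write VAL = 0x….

VAL = 0xa7

[0] flags=1000 → (cmp)
[1] flags=1000 VS?F → skip
[2] flags=1000 CC?T → r3=0xfe
[3] flags=0010 → (cmp)
[4] flags=0010 GE?T → r4=0x1d
[5] flags=0010 VS?F → skip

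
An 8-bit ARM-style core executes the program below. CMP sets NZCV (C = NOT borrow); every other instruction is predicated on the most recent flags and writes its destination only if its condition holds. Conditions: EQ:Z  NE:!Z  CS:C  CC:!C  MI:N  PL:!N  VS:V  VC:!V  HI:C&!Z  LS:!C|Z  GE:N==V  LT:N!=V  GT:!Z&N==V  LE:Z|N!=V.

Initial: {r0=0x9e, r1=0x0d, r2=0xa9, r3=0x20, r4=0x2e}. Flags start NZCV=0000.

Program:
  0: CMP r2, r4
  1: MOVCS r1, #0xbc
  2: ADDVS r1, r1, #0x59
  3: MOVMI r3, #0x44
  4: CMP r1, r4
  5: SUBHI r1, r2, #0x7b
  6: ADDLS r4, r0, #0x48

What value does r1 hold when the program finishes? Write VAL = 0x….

VAL = 0x15

0: ✓ CMP  NZCV=0011
1: ✓ MOVCS  r1←0xbc
2: ✓ ADDVS  r1←0x15
3: · MOVMI
4: ✓ CMP  NZCV=1000
5: · SUBHI
6: ✓ ADDLS  r4←0xe6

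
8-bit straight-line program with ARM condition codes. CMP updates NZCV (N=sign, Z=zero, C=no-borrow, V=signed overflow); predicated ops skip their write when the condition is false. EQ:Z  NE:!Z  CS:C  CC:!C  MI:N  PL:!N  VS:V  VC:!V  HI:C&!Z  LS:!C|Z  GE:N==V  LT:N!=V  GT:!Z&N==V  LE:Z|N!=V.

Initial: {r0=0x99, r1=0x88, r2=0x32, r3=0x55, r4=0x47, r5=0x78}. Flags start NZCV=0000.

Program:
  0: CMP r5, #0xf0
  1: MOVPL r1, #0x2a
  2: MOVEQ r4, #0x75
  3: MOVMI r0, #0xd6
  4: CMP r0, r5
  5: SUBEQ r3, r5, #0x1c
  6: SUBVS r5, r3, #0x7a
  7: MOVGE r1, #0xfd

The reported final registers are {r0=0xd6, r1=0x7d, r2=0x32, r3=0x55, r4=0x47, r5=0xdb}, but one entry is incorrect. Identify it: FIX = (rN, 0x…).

[0] flags=1001 → (cmp)
[1] flags=1001 PL?F → skip
[2] flags=1001 EQ?F → skip
[3] flags=1001 MI?T → r0=0xd6
[4] flags=0011 → (cmp)
[5] flags=0011 EQ?F → skip
[6] flags=0011 VS?T → r5=0xdb
[7] flags=0011 GE?F → skip

FIX = (r1, 0x88)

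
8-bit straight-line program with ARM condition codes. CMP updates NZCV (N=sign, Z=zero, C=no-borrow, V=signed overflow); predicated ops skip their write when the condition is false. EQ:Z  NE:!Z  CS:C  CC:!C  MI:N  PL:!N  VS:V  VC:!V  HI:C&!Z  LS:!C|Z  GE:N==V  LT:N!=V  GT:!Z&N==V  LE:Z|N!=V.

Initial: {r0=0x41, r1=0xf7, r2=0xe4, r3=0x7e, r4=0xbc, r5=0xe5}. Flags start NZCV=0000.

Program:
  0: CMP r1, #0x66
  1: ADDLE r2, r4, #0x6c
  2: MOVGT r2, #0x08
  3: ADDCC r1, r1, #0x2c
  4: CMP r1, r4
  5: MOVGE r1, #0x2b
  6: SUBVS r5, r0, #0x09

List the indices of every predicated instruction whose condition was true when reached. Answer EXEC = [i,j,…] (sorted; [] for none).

EXEC = [1,5]

[0] flags=1010 → (cmp)
[1] flags=1010 LE?T → r2=0x28
[2] flags=1010 GT?F → skip
[3] flags=1010 CC?F → skip
[4] flags=0010 → (cmp)
[5] flags=0010 GE?T → r1=0x2b
[6] flags=0010 VS?F → skip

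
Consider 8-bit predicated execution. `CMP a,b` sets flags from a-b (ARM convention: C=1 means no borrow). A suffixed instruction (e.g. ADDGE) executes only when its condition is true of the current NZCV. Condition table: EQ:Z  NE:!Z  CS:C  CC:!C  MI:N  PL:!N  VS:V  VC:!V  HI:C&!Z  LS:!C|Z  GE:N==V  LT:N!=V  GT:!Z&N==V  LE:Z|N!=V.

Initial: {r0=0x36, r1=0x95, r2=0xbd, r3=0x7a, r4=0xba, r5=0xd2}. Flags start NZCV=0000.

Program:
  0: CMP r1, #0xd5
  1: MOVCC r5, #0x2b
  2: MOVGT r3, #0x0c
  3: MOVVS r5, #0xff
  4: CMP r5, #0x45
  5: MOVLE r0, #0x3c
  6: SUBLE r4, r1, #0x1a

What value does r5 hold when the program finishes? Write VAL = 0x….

VAL = 0x2b

[0] flags=1000 → (cmp)
[1] flags=1000 CC?T → r5=0x2b
[2] flags=1000 GT?F → skip
[3] flags=1000 VS?F → skip
[4] flags=1000 → (cmp)
[5] flags=1000 LE?T → r0=0x3c
[6] flags=1000 LE?T → r4=0x7b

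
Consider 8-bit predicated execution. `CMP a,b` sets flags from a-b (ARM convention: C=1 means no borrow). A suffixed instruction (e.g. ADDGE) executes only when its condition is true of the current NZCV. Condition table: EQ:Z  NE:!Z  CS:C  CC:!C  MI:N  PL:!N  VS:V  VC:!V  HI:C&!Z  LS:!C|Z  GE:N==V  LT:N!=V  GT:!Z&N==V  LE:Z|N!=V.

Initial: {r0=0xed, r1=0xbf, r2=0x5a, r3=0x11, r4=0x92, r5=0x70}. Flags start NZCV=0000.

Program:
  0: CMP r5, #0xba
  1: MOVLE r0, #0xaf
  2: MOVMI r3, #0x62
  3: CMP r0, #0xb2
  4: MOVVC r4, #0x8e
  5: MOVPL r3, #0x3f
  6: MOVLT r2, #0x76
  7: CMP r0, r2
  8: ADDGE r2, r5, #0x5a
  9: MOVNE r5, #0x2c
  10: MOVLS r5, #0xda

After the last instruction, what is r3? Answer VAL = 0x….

VAL = 0x3f

[0] flags=1001 → (cmp)
[1] flags=1001 LE?F → skip
[2] flags=1001 MI?T → r3=0x62
[3] flags=0010 → (cmp)
[4] flags=0010 VC?T → r4=0x8e
[5] flags=0010 PL?T → r3=0x3f
[6] flags=0010 LT?F → skip
[7] flags=1010 → (cmp)
[8] flags=1010 GE?F → skip
[9] flags=1010 NE?T → r5=0x2c
[10] flags=1010 LS?F → skip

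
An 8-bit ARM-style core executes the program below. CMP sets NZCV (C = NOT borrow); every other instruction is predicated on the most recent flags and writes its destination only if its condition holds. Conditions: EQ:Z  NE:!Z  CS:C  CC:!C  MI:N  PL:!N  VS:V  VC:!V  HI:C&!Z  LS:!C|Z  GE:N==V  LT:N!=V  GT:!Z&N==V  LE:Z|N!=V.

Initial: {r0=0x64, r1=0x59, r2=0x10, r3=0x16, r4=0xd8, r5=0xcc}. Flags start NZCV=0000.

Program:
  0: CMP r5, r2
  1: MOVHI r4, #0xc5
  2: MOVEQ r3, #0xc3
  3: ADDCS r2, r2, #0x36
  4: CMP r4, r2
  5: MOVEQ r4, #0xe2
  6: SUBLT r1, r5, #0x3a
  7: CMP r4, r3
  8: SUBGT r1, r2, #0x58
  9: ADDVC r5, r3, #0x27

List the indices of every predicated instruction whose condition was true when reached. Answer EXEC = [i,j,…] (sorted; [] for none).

[0] flags=1010 → (cmp)
[1] flags=1010 HI?T → r4=0xc5
[2] flags=1010 EQ?F → skip
[3] flags=1010 CS?T → r2=0x46
[4] flags=0011 → (cmp)
[5] flags=0011 EQ?F → skip
[6] flags=0011 LT?T → r1=0x92
[7] flags=1010 → (cmp)
[8] flags=1010 GT?F → skip
[9] flags=1010 VC?T → r5=0x3d

EXEC = [1,3,6,9]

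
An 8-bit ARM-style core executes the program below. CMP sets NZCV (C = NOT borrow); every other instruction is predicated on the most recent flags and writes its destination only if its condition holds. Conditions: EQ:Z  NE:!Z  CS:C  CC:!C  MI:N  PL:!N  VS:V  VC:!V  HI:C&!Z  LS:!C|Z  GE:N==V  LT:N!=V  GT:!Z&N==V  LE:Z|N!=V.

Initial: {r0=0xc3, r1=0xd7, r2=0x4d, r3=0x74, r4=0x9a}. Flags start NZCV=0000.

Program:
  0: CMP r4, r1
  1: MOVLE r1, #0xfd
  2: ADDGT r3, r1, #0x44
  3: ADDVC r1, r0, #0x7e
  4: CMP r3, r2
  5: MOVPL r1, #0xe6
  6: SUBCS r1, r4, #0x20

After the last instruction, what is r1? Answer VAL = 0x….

VAL = 0x7a

0: ✓ CMP  NZCV=1000
1: ✓ MOVLE  r1←0xfd
2: · ADDGT
3: ✓ ADDVC  r1←0x41
4: ✓ CMP  NZCV=0010
5: ✓ MOVPL  r1←0xe6
6: ✓ SUBCS  r1←0x7a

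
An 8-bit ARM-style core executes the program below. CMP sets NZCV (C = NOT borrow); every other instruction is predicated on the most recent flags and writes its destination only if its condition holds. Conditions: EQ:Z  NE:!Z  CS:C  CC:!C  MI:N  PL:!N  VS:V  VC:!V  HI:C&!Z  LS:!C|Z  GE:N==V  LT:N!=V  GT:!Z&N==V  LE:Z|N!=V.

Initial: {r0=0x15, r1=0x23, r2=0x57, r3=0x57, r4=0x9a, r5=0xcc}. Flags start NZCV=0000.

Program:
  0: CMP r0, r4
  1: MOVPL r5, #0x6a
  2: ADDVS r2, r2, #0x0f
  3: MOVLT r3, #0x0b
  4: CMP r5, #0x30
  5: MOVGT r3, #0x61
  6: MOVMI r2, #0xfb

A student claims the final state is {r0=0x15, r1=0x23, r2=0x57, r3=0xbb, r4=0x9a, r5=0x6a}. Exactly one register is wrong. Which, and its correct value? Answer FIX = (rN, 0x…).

FIX = (r3, 0x61)

[0] flags=0000 → (cmp)
[1] flags=0000 PL?T → r5=0x6a
[2] flags=0000 VS?F → skip
[3] flags=0000 LT?F → skip
[4] flags=0010 → (cmp)
[5] flags=0010 GT?T → r3=0x61
[6] flags=0010 MI?F → skip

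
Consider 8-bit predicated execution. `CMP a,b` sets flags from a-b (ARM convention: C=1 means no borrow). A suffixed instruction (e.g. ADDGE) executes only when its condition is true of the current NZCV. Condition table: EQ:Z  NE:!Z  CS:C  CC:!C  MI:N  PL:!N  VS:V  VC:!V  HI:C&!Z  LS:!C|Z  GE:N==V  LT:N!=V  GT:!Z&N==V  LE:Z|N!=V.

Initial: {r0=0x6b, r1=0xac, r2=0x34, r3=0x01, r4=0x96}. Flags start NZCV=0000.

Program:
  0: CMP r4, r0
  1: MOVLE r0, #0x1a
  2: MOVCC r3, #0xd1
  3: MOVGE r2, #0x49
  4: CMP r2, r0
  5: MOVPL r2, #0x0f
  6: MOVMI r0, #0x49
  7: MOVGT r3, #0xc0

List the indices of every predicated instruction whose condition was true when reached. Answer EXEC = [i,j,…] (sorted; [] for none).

[0] flags=0011 → (cmp)
[1] flags=0011 LE?T → r0=0x1a
[2] flags=0011 CC?F → skip
[3] flags=0011 GE?F → skip
[4] flags=0010 → (cmp)
[5] flags=0010 PL?T → r2=0x0f
[6] flags=0010 MI?F → skip
[7] flags=0010 GT?T → r3=0xc0

EXEC = [1,5,7]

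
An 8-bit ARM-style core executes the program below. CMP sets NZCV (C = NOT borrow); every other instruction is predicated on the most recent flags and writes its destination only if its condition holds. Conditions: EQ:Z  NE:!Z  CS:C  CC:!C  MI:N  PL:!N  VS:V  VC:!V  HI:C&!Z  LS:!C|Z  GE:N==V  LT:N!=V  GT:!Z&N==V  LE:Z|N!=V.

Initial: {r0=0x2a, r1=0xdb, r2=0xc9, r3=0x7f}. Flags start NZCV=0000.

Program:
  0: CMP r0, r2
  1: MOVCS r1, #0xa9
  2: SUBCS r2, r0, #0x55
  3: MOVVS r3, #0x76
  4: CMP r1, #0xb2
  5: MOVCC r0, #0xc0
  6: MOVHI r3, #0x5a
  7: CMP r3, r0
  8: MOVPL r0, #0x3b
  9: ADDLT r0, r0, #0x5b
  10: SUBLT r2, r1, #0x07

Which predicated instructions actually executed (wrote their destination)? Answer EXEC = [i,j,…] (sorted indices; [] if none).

EXEC = [6,8]

[0] flags=0000 → (cmp)
[1] flags=0000 CS?F → skip
[2] flags=0000 CS?F → skip
[3] flags=0000 VS?F → skip
[4] flags=0010 → (cmp)
[5] flags=0010 CC?F → skip
[6] flags=0010 HI?T → r3=0x5a
[7] flags=0010 → (cmp)
[8] flags=0010 PL?T → r0=0x3b
[9] flags=0010 LT?F → skip
[10] flags=0010 LT?F → skip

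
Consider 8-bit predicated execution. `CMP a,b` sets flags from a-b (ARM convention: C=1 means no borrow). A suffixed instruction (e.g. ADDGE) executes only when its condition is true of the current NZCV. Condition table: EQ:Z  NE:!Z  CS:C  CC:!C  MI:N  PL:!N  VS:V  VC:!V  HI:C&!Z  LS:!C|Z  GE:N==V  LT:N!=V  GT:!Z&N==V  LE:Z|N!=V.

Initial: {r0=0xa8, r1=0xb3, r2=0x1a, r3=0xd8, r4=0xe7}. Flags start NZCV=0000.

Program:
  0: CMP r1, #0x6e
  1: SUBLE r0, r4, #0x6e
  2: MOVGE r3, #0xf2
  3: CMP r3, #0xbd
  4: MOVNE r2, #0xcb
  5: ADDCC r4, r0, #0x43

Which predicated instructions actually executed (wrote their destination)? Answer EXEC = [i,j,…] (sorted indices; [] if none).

[0] flags=0011 → (cmp)
[1] flags=0011 LE?T → r0=0x79
[2] flags=0011 GE?F → skip
[3] flags=0010 → (cmp)
[4] flags=0010 NE?T → r2=0xcb
[5] flags=0010 CC?F → skip

EXEC = [1,4]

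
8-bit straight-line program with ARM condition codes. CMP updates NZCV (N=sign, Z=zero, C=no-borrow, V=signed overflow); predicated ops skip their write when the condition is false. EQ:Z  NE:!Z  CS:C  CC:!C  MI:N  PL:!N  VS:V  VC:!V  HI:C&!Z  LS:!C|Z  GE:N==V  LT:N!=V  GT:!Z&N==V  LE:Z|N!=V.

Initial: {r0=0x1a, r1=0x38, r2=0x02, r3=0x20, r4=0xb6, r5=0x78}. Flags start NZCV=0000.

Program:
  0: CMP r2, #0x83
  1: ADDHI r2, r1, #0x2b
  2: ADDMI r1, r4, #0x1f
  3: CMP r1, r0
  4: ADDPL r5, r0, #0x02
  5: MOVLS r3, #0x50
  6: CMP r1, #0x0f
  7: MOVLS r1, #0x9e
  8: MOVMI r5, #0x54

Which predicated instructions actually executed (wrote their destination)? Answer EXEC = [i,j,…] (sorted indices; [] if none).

EXEC = [4]

0: ✓ CMP  NZCV=0000
1: · ADDHI
2: · ADDMI
3: ✓ CMP  NZCV=0010
4: ✓ ADDPL  r5←0x1c
5: · MOVLS
6: ✓ CMP  NZCV=0010
7: · MOVLS
8: · MOVMI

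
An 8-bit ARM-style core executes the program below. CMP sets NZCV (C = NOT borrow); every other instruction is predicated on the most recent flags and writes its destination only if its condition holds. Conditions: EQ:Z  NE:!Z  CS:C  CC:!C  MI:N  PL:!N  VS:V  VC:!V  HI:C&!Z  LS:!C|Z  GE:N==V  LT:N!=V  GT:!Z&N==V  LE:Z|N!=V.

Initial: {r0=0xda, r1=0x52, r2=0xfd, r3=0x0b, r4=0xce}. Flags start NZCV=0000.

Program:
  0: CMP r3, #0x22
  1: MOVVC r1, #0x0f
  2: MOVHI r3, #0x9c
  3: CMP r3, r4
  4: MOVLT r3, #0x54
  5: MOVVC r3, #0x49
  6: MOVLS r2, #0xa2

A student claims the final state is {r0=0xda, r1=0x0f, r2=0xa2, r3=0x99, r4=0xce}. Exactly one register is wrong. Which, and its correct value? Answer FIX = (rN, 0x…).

[0] flags=1000 → (cmp)
[1] flags=1000 VC?T → r1=0x0f
[2] flags=1000 HI?F → skip
[3] flags=0000 → (cmp)
[4] flags=0000 LT?F → skip
[5] flags=0000 VC?T → r3=0x49
[6] flags=0000 LS?T → r2=0xa2

FIX = (r3, 0x49)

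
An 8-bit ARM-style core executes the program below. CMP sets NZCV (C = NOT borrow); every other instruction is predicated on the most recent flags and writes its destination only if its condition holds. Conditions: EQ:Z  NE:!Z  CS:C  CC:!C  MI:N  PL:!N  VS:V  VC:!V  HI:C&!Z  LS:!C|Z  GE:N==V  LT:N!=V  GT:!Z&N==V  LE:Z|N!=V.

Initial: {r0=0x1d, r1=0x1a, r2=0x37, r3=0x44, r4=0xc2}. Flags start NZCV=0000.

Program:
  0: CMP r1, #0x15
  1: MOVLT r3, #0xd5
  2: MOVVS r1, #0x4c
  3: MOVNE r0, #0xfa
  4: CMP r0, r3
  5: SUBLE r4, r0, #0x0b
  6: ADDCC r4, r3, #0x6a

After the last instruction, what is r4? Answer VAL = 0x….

[0] flags=0010 → (cmp)
[1] flags=0010 LT?F → skip
[2] flags=0010 VS?F → skip
[3] flags=0010 NE?T → r0=0xfa
[4] flags=1010 → (cmp)
[5] flags=1010 LE?T → r4=0xef
[6] flags=1010 CC?F → skip

VAL = 0xef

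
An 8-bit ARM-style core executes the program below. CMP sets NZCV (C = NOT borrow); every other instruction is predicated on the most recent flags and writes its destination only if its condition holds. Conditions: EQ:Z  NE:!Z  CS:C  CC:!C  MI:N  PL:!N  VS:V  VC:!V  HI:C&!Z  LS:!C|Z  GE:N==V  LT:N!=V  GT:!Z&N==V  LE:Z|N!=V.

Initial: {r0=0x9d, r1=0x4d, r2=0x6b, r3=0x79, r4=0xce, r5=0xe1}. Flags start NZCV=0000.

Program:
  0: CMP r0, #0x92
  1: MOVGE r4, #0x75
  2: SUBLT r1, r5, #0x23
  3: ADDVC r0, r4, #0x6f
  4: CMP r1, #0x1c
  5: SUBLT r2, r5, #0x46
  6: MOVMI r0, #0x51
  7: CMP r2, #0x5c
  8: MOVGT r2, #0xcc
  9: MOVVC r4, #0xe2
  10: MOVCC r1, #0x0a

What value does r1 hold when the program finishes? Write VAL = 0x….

VAL = 0x4d

[0] flags=0010 → (cmp)
[1] flags=0010 GE?T → r4=0x75
[2] flags=0010 LT?F → skip
[3] flags=0010 VC?T → r0=0xe4
[4] flags=0010 → (cmp)
[5] flags=0010 LT?F → skip
[6] flags=0010 MI?F → skip
[7] flags=0010 → (cmp)
[8] flags=0010 GT?T → r2=0xcc
[9] flags=0010 VC?T → r4=0xe2
[10] flags=0010 CC?F → skip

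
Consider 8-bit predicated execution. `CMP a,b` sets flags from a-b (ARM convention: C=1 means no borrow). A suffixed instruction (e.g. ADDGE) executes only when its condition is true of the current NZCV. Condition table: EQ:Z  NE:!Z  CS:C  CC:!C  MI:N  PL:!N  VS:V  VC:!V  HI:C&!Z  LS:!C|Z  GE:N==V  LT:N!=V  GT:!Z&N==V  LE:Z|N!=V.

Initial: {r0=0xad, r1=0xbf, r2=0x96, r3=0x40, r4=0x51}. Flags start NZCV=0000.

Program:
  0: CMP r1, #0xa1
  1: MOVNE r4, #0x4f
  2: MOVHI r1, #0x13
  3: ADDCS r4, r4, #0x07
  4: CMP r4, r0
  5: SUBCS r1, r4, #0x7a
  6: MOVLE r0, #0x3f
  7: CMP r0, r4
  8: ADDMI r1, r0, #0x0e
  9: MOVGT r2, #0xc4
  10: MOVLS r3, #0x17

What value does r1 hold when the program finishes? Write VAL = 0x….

[0] flags=0010 → (cmp)
[1] flags=0010 NE?T → r4=0x4f
[2] flags=0010 HI?T → r1=0x13
[3] flags=0010 CS?T → r4=0x56
[4] flags=1001 → (cmp)
[5] flags=1001 CS?F → skip
[6] flags=1001 LE?F → skip
[7] flags=0011 → (cmp)
[8] flags=0011 MI?F → skip
[9] flags=0011 GT?F → skip
[10] flags=0011 LS?F → skip

VAL = 0x13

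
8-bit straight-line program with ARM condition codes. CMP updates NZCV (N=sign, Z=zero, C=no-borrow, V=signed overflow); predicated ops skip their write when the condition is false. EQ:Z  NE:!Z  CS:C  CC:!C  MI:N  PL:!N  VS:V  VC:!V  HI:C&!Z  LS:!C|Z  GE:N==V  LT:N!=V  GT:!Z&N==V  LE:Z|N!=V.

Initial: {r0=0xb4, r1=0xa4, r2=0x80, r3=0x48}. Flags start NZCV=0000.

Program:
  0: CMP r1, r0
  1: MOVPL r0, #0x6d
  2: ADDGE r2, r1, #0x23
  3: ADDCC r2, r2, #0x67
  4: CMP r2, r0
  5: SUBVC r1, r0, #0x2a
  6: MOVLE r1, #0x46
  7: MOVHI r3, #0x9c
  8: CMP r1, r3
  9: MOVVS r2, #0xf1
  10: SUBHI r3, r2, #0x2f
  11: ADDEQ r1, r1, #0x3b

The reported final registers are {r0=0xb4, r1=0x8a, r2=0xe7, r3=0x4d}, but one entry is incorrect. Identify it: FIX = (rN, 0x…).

FIX = (r3, 0x9c)

0: ✓ CMP  NZCV=1000
1: · MOVPL
2: · ADDGE
3: ✓ ADDCC  r2←0xe7
4: ✓ CMP  NZCV=0010
5: ✓ SUBVC  r1←0x8a
6: · MOVLE
7: ✓ MOVHI  r3←0x9c
8: ✓ CMP  NZCV=1000
9: · MOVVS
10: · SUBHI
11: · ADDEQ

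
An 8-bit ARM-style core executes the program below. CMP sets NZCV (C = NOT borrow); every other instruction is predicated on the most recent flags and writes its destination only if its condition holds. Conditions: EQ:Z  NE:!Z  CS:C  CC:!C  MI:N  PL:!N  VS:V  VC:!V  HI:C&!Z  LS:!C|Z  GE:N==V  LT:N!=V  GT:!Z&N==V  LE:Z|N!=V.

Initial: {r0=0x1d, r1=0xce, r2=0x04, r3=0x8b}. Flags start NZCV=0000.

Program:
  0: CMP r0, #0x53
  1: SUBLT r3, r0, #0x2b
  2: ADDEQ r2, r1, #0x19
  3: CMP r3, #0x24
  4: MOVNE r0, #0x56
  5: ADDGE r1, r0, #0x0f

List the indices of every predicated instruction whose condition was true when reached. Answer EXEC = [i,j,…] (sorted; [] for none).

EXEC = [1,4]

[0] flags=1000 → (cmp)
[1] flags=1000 LT?T → r3=0xf2
[2] flags=1000 EQ?F → skip
[3] flags=1010 → (cmp)
[4] flags=1010 NE?T → r0=0x56
[5] flags=1010 GE?F → skip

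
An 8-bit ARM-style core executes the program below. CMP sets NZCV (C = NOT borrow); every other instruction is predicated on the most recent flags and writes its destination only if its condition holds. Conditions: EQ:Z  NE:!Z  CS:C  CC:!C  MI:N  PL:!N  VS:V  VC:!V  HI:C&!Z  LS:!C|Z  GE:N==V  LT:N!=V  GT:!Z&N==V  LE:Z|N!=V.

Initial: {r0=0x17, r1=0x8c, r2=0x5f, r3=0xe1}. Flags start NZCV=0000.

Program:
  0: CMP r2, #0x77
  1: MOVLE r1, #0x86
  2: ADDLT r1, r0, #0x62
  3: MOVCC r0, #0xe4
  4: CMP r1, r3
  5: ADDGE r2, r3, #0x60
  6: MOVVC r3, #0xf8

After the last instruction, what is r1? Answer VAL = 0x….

VAL = 0x79

[0] flags=1000 → (cmp)
[1] flags=1000 LE?T → r1=0x86
[2] flags=1000 LT?T → r1=0x79
[3] flags=1000 CC?T → r0=0xe4
[4] flags=1001 → (cmp)
[5] flags=1001 GE?T → r2=0x41
[6] flags=1001 VC?F → skip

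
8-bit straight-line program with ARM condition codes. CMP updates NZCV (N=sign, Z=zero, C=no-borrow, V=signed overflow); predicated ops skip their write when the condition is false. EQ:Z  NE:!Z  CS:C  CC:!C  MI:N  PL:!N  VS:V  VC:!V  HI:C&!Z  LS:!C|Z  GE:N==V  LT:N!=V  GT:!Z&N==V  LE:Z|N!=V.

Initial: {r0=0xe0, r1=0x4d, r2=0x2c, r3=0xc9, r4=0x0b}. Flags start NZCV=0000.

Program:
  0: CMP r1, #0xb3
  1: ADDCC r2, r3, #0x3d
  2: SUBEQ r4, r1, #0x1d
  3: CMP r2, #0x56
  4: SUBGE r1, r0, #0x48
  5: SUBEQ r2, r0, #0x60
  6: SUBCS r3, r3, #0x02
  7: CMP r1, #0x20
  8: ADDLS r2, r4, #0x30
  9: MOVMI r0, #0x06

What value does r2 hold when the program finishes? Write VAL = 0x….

0: ✓ CMP  NZCV=1001
1: ✓ ADDCC  r2←0x06
2: · SUBEQ
3: ✓ CMP  NZCV=1000
4: · SUBGE
5: · SUBEQ
6: · SUBCS
7: ✓ CMP  NZCV=0010
8: · ADDLS
9: · MOVMI

VAL = 0x06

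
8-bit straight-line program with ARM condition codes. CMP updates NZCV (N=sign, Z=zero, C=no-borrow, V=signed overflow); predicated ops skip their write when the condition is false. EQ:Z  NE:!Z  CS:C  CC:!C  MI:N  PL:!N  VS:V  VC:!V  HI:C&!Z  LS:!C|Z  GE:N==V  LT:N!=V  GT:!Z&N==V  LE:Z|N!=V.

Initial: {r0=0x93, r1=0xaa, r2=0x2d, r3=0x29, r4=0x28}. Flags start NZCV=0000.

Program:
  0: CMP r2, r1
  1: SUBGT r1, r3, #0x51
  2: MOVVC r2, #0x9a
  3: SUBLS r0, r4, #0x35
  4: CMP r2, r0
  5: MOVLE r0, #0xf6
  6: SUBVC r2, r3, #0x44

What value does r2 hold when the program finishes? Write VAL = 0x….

0: ✓ CMP  NZCV=1001
1: ✓ SUBGT  r1←0xd8
2: · MOVVC
3: ✓ SUBLS  r0←0xf3
4: ✓ CMP  NZCV=0000
5: · MOVLE
6: ✓ SUBVC  r2←0xe5

VAL = 0xe5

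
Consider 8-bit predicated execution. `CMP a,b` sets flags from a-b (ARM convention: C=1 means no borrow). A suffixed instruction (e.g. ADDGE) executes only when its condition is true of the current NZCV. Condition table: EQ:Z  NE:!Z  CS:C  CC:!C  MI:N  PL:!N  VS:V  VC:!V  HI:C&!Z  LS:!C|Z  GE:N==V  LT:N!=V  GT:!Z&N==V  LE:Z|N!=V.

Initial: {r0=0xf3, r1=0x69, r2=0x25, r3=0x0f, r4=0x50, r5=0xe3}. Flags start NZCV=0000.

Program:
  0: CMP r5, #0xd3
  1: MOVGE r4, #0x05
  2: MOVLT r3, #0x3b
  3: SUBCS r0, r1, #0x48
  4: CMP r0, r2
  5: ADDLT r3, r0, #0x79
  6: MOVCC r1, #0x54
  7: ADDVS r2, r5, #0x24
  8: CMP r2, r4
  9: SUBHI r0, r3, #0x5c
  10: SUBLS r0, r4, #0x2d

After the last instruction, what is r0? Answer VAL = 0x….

0: ✓ CMP  NZCV=0010
1: ✓ MOVGE  r4←0x05
2: · MOVLT
3: ✓ SUBCS  r0←0x21
4: ✓ CMP  NZCV=1000
5: ✓ ADDLT  r3←0x9a
6: ✓ MOVCC  r1←0x54
7: · ADDVS
8: ✓ CMP  NZCV=0010
9: ✓ SUBHI  r0←0x3e
10: · SUBLS

VAL = 0x3e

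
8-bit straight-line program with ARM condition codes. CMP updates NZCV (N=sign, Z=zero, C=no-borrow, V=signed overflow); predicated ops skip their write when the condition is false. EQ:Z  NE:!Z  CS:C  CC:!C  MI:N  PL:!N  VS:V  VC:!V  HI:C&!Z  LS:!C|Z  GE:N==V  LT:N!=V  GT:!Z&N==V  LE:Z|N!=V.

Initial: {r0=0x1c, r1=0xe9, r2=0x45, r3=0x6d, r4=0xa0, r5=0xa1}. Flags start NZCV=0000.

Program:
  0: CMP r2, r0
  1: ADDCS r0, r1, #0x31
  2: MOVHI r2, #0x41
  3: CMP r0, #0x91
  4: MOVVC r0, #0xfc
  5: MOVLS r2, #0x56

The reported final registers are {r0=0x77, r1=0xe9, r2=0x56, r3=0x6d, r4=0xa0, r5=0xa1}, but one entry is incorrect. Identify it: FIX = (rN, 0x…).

0: ✓ CMP  NZCV=0010
1: ✓ ADDCS  r0←0x1a
2: ✓ MOVHI  r2←0x41
3: ✓ CMP  NZCV=1001
4: · MOVVC
5: ✓ MOVLS  r2←0x56

FIX = (r0, 0x1a)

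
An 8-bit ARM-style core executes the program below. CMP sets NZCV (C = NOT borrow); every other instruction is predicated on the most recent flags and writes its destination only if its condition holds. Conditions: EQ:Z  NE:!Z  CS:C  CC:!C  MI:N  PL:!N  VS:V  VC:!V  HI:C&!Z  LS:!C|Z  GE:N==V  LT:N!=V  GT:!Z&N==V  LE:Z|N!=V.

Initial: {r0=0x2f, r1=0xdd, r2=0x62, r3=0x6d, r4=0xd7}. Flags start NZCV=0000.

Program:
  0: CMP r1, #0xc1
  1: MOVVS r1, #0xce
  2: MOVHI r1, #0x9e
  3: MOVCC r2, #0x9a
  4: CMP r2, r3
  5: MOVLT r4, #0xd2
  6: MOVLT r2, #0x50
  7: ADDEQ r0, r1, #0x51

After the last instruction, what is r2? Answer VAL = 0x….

0: ✓ CMP  NZCV=0010
1: · MOVVS
2: ✓ MOVHI  r1←0x9e
3: · MOVCC
4: ✓ CMP  NZCV=1000
5: ✓ MOVLT  r4←0xd2
6: ✓ MOVLT  r2←0x50
7: · ADDEQ

VAL = 0x50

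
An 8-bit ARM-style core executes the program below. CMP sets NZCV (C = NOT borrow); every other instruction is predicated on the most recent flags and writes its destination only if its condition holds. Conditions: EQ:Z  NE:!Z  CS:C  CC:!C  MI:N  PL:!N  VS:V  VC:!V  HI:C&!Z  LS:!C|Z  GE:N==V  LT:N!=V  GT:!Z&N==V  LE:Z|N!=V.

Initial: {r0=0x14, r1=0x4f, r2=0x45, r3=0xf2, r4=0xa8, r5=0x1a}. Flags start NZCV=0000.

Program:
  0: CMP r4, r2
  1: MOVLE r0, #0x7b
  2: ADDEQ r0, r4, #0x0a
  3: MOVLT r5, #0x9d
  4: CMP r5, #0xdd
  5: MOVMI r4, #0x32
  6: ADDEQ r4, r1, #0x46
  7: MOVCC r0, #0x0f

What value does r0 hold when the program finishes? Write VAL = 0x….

[0] flags=0011 → (cmp)
[1] flags=0011 LE?T → r0=0x7b
[2] flags=0011 EQ?F → skip
[3] flags=0011 LT?T → r5=0x9d
[4] flags=1000 → (cmp)
[5] flags=1000 MI?T → r4=0x32
[6] flags=1000 EQ?F → skip
[7] flags=1000 CC?T → r0=0x0f

VAL = 0x0f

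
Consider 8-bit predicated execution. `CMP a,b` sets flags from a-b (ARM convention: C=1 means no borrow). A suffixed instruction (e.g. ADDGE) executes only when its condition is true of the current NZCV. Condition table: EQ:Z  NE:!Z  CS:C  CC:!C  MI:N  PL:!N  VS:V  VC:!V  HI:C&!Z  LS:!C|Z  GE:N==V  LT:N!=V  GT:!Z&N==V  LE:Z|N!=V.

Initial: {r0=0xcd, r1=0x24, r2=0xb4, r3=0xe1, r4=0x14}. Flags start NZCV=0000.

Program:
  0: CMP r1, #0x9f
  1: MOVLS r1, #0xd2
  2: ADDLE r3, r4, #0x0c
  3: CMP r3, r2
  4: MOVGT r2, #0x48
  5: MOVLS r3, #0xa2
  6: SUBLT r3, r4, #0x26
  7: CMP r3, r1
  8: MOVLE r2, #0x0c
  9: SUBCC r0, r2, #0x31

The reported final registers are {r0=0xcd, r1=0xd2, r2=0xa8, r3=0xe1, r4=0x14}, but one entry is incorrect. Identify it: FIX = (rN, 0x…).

0: ✓ CMP  NZCV=1001
1: ✓ MOVLS  r1←0xd2
2: · ADDLE
3: ✓ CMP  NZCV=0010
4: ✓ MOVGT  r2←0x48
5: · MOVLS
6: · SUBLT
7: ✓ CMP  NZCV=0010
8: · MOVLE
9: · SUBCC

FIX = (r2, 0x48)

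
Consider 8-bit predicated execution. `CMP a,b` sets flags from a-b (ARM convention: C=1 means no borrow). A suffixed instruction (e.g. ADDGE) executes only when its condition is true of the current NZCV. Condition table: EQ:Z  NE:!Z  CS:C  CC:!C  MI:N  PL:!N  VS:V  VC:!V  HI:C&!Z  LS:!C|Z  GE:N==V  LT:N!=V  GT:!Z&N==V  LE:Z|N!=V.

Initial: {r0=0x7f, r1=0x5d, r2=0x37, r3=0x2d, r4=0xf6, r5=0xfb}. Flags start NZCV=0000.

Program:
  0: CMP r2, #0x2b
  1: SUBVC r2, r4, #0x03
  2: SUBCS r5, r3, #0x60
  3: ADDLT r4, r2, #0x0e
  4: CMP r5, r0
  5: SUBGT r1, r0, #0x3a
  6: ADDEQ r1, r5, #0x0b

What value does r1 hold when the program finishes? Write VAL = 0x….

[0] flags=0010 → (cmp)
[1] flags=0010 VC?T → r2=0xf3
[2] flags=0010 CS?T → r5=0xcd
[3] flags=0010 LT?F → skip
[4] flags=0011 → (cmp)
[5] flags=0011 GT?F → skip
[6] flags=0011 EQ?F → skip

VAL = 0x5d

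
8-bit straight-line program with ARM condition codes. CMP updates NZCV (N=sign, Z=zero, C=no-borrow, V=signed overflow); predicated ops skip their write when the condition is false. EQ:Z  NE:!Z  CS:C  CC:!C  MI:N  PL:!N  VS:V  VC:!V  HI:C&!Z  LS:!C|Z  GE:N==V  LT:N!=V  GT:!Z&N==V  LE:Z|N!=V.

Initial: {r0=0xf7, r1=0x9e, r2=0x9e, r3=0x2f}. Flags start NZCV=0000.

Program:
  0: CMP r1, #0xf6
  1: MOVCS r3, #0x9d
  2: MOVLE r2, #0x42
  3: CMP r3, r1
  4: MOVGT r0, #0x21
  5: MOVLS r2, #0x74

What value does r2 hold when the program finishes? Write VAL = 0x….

VAL = 0x74

0: ✓ CMP  NZCV=1000
1: · MOVCS
2: ✓ MOVLE  r2←0x42
3: ✓ CMP  NZCV=1001
4: ✓ MOVGT  r0←0x21
5: ✓ MOVLS  r2←0x74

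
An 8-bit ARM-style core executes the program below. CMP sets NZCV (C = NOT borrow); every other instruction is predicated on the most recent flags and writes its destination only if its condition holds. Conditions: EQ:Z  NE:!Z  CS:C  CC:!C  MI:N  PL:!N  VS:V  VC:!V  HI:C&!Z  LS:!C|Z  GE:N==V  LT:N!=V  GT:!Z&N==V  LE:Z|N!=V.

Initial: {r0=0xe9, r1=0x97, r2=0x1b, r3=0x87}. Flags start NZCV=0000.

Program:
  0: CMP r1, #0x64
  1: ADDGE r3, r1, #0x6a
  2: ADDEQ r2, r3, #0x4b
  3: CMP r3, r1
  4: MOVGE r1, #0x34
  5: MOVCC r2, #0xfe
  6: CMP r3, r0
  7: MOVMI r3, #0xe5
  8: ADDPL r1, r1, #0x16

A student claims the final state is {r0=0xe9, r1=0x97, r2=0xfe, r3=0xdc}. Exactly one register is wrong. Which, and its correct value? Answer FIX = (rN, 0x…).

FIX = (r3, 0xe5)

[0] flags=0011 → (cmp)
[1] flags=0011 GE?F → skip
[2] flags=0011 EQ?F → skip
[3] flags=1000 → (cmp)
[4] flags=1000 GE?F → skip
[5] flags=1000 CC?T → r2=0xfe
[6] flags=1000 → (cmp)
[7] flags=1000 MI?T → r3=0xe5
[8] flags=1000 PL?F → skip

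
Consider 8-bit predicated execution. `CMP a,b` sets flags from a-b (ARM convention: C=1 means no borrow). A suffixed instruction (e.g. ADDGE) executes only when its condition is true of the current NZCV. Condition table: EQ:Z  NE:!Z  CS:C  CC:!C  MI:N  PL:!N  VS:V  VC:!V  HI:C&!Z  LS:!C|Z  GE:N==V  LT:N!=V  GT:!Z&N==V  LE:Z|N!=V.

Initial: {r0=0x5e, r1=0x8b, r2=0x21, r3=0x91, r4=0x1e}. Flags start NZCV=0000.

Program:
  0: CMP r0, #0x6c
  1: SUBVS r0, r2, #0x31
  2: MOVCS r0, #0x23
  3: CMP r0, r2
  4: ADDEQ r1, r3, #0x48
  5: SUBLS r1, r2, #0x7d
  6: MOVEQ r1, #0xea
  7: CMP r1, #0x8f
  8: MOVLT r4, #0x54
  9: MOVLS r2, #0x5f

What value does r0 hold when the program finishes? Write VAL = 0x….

[0] flags=1000 → (cmp)
[1] flags=1000 VS?F → skip
[2] flags=1000 CS?F → skip
[3] flags=0010 → (cmp)
[4] flags=0010 EQ?F → skip
[5] flags=0010 LS?F → skip
[6] flags=0010 EQ?F → skip
[7] flags=1000 → (cmp)
[8] flags=1000 LT?T → r4=0x54
[9] flags=1000 LS?T → r2=0x5f

VAL = 0x5e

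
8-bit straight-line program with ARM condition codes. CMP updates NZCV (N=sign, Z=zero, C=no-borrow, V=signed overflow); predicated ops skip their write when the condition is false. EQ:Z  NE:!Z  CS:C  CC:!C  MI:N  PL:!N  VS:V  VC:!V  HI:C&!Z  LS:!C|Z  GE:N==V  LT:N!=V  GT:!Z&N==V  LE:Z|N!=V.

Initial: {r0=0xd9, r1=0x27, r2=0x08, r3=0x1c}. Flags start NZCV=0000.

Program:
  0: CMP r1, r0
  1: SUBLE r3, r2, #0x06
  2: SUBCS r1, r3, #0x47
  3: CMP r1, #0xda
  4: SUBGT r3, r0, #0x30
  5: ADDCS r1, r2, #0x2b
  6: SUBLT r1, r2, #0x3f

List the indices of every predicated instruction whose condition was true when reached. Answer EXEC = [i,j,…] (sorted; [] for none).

EXEC = [4]

0: ✓ CMP  NZCV=0000
1: · SUBLE
2: · SUBCS
3: ✓ CMP  NZCV=0000
4: ✓ SUBGT  r3←0xa9
5: · ADDCS
6: · SUBLT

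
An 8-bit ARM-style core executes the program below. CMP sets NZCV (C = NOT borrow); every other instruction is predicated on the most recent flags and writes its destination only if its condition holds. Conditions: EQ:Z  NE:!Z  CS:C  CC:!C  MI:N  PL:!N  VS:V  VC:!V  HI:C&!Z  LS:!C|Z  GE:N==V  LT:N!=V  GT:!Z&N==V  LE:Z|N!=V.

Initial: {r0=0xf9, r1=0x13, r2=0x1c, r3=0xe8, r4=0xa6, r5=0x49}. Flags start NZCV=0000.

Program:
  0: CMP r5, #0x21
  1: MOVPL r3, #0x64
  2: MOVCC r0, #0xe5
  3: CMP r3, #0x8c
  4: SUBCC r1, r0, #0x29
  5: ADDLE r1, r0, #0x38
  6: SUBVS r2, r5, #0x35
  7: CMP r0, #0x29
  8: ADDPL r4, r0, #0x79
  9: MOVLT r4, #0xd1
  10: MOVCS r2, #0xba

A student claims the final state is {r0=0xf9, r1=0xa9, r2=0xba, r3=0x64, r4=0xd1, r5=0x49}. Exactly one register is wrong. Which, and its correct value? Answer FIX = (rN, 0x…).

FIX = (r1, 0xd0)

[0] flags=0010 → (cmp)
[1] flags=0010 PL?T → r3=0x64
[2] flags=0010 CC?F → skip
[3] flags=1001 → (cmp)
[4] flags=1001 CC?T → r1=0xd0
[5] flags=1001 LE?F → skip
[6] flags=1001 VS?T → r2=0x14
[7] flags=1010 → (cmp)
[8] flags=1010 PL?F → skip
[9] flags=1010 LT?T → r4=0xd1
[10] flags=1010 CS?T → r2=0xba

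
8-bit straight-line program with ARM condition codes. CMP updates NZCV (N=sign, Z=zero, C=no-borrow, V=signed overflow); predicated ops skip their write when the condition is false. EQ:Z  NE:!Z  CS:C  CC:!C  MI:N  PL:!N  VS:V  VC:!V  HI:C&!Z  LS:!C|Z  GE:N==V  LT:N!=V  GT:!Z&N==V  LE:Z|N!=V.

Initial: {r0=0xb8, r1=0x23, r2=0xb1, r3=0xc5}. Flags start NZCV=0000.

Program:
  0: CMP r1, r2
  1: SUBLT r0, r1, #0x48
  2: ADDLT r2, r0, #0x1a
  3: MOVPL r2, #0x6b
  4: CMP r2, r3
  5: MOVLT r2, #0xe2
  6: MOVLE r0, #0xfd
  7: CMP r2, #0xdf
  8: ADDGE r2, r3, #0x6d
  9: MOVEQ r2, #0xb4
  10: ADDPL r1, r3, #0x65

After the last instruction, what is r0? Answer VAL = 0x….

[0] flags=0000 → (cmp)
[1] flags=0000 LT?F → skip
[2] flags=0000 LT?F → skip
[3] flags=0000 PL?T → r2=0x6b
[4] flags=1001 → (cmp)
[5] flags=1001 LT?F → skip
[6] flags=1001 LE?F → skip
[7] flags=1001 → (cmp)
[8] flags=1001 GE?T → r2=0x32
[9] flags=1001 EQ?F → skip
[10] flags=1001 PL?F → skip

VAL = 0xb8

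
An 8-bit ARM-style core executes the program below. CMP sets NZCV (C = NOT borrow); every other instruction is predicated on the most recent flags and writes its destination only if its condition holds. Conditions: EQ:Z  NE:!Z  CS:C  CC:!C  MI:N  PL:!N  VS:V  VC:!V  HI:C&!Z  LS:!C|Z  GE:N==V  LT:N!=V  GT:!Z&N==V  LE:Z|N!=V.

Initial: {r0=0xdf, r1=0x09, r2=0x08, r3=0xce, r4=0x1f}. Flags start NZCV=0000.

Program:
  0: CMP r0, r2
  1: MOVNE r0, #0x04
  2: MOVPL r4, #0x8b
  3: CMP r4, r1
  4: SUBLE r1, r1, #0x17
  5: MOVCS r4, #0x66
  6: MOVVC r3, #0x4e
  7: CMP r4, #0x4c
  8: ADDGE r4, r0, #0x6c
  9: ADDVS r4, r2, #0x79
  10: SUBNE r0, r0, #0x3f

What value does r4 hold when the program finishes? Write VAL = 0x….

[0] flags=1010 → (cmp)
[1] flags=1010 NE?T → r0=0x04
[2] flags=1010 PL?F → skip
[3] flags=0010 → (cmp)
[4] flags=0010 LE?F → skip
[5] flags=0010 CS?T → r4=0x66
[6] flags=0010 VC?T → r3=0x4e
[7] flags=0010 → (cmp)
[8] flags=0010 GE?T → r4=0x70
[9] flags=0010 VS?F → skip
[10] flags=0010 NE?T → r0=0xc5

VAL = 0x70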